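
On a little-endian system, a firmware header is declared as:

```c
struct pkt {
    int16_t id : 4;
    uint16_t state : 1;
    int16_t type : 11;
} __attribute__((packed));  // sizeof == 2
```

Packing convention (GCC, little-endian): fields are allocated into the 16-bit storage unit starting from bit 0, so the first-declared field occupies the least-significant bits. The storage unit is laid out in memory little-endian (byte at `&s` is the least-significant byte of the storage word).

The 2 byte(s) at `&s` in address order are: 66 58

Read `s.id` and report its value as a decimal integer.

[0]=0x66 [1]=0x58 (little-endian) → word 0x5866
id [0+:4] = (word>>0) & 0xf = 6  ←
state [4+:1] = (word>>4) & 0x1 = 0
type [5+:11] = (word>>5) & 0x7ff = 707
id signed 4b, MSB=0: value = 6

6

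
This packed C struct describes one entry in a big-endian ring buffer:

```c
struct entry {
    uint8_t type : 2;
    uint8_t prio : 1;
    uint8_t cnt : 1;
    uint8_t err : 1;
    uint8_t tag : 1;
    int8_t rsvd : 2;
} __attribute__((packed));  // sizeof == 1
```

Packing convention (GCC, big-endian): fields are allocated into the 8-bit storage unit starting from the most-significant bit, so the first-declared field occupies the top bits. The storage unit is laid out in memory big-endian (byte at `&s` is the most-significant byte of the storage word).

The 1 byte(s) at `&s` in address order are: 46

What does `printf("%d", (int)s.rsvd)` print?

[0]=0x46 (big-endian) → word 0x46
type:2 @ bit 6 → (0x46>>6)&0x3 = 0x1
prio:1 @ bit 5 → (0x46>>5)&0x1 = 0x0
cnt:1 @ bit 4 → (0x46>>4)&0x1 = 0x0
err:1 @ bit 3 → (0x46>>3)&0x1 = 0x0
tag:1 @ bit 2 → (0x46>>2)&0x1 = 0x1
rsvd:2 @ bit 0 → (0x46>>0)&0x3 = 0x2  ←
rsvd signed 2b, MSB=1: 2 - 4 = -2

-2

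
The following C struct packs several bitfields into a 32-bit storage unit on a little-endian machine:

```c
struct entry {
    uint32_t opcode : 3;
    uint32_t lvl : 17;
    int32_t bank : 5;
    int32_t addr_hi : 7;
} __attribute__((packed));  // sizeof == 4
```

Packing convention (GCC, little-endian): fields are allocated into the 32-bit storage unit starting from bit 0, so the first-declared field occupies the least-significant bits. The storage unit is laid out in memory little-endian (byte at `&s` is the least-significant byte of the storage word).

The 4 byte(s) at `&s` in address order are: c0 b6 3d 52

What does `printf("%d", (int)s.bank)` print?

[0]=0xc0 [1]=0xb6 [2]=0x3d [3]=0x52 (little-endian) → word 0x523db6c0
opcode [0+:3] = (word>>0) & 0x7 = 0
lvl [3+:17] = (word>>3) & 0x1ffff = 112344
bank [20+:5] = (word>>20) & 0x1f = 3  ←
addr_hi [25+:7] = (word>>25) & 0x7f = 41
bank signed 5b, MSB=0: value = 3

3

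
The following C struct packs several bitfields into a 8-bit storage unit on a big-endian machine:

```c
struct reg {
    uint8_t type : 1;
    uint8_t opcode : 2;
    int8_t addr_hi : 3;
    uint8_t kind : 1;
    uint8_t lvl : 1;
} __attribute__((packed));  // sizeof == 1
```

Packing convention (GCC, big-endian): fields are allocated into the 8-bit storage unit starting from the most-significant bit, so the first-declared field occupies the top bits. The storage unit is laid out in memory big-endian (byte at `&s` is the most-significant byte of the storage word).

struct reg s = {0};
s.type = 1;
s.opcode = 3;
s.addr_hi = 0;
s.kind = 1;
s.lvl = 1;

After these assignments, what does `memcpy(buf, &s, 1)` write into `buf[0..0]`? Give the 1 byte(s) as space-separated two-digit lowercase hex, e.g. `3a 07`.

e3

type:1 = 1 → 0x1 << 7 → word 0x80
opcode:2 = 3 → 0x3 << 5 → word 0xe0
addr_hi:3 = 0 → 0x0 << 2 → word 0xe0
kind:1 = 1 → 0x1 << 1 → word 0xe2
lvl:1 = 1 → 0x1 << 0 → word 0xe3
word = 0xe3 → big-endian bytes:
  [0]=0xe3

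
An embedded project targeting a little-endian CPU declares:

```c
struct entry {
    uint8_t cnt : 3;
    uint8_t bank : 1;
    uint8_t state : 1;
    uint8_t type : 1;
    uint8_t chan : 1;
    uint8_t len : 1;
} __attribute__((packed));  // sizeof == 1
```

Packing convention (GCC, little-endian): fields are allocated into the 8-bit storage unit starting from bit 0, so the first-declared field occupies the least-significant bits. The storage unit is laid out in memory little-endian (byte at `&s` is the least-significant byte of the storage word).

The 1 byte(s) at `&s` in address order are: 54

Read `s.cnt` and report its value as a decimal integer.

4

[0]=0x54 (little-endian) → word 0x54
cnt:3 @ bit 0 → (0x54>>0)&0x7 = 0x4  ←
bank:1 @ bit 3 → (0x54>>3)&0x1 = 0x0
state:1 @ bit 4 → (0x54>>4)&0x1 = 0x1
type:1 @ bit 5 → (0x54>>5)&0x1 = 0x0
chan:1 @ bit 6 → (0x54>>6)&0x1 = 0x1
len:1 @ bit 7 → (0x54>>7)&0x1 = 0x0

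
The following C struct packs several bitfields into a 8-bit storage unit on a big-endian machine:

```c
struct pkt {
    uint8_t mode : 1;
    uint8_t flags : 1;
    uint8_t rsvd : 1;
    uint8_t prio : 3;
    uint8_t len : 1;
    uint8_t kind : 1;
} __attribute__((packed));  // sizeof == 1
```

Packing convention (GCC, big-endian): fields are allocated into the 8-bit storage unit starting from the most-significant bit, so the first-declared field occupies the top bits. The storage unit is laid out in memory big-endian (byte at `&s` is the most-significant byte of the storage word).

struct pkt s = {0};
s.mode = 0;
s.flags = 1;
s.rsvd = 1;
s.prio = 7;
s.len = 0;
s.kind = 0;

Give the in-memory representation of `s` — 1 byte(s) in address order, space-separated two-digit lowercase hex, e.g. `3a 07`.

7c

mode:1 = 0 → 0x0 << 7 → word 0x00
flags:1 = 1 → 0x1 << 6 → word 0x40
rsvd:1 = 1 → 0x1 << 5 → word 0x60
prio:3 = 7 → 0x7 << 2 → word 0x7c
len:1 = 0 → 0x0 << 1 → word 0x7c
kind:1 = 0 → 0x0 << 0 → word 0x7c
word = 0x7c → big-endian bytes:
  [0]=0x7c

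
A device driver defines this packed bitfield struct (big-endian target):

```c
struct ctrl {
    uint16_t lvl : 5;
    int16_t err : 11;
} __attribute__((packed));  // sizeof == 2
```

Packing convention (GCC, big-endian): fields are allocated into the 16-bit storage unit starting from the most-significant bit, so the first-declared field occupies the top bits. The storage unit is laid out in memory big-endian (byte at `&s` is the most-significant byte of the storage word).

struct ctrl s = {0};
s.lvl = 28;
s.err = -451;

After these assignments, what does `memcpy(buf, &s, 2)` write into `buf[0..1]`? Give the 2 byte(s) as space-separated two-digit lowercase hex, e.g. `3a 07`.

e6 3d

lvl:5 = 28 → 0x1c << 11 → word 0xe000
err:11 = -451 → 0x63d << 0 → word 0xe63d
word = 0xe63d → big-endian bytes:
  [0]=0xe6  [1]=0x3d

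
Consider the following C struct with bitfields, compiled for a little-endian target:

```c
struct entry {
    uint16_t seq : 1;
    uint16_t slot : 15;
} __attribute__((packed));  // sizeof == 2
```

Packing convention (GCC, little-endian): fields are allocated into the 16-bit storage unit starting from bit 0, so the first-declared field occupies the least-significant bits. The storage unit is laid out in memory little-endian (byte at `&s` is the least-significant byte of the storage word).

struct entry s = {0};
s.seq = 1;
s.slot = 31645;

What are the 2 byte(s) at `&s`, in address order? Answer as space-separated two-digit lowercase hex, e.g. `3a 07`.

3b f7

seq (1b) val=1 bits=0x1 at bit 0: 0x0001
slot (15b) val=31645 bits=0x7b9d at bit 1: 0xf73b
word = 0xf73b → little-endian bytes:
  [0]=0x3b  [1]=0xf7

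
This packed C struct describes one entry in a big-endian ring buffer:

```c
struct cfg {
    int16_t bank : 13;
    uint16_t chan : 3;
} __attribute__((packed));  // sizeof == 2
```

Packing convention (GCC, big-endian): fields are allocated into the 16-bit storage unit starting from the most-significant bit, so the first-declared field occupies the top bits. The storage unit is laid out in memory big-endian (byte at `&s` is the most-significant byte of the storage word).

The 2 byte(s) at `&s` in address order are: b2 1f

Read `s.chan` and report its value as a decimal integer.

[0]=0xb2 [1]=0x1f (big-endian) → word 0xb21f
bank [3+:13] = (word>>3) & 0x1fff = 5699
chan [0+:3] = (word>>0) & 0x7 = 7  ←

7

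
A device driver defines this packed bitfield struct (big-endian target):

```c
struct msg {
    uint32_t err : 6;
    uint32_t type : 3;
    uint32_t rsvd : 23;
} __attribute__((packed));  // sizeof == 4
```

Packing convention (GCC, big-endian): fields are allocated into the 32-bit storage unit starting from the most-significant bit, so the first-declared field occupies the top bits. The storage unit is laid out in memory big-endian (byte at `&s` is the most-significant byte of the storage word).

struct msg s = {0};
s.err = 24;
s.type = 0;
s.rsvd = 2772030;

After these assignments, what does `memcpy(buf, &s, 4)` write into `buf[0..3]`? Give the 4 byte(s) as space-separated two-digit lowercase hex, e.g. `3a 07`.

err:6 = 24 → 0x18 << 26 → word 0x60000000
type:3 = 0 → 0x0 << 23 → word 0x60000000
rsvd:23 = 2772030 → 0x2a4c3e << 0 → word 0x602a4c3e
word = 0x602a4c3e → big-endian bytes:
  [0]=0x60  [1]=0x2a  [2]=0x4c  [3]=0x3e

60 2a 4c 3e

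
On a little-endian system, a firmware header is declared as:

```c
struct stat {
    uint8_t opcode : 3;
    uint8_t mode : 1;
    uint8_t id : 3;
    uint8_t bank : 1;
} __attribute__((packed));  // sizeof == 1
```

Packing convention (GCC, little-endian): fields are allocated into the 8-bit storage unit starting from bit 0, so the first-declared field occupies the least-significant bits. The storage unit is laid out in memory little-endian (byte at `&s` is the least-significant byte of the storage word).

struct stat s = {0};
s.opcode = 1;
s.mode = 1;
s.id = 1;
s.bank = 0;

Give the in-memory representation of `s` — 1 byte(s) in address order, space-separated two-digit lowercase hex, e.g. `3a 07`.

opcode (3b) val=1 bits=0x1 at bit 0: 0x01
mode (1b) val=1 bits=0x1 at bit 3: 0x09
id (3b) val=1 bits=0x1 at bit 4: 0x19
bank (1b) val=0 bits=0x0 at bit 7: 0x19
word = 0x19 → little-endian bytes:
  [0]=0x19

19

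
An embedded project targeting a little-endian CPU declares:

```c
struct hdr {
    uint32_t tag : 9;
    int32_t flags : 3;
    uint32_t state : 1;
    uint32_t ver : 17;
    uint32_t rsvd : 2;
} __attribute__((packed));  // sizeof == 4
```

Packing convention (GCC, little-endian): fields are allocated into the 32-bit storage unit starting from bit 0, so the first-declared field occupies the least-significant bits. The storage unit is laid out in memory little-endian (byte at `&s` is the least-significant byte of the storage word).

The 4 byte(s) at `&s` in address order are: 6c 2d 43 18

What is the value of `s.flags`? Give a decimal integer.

[0]=0x6c [1]=0x2d [2]=0x43 [3]=0x18 (little-endian) → word 0x18432d6c
tag:9 @ bit 0 → (0x18432d6c>>0)&0x1ff = 0x16c
flags:3 @ bit 9 → (0x18432d6c>>9)&0x7 = 0x6  ←
state:1 @ bit 12 → (0x18432d6c>>12)&0x1 = 0x0
ver:17 @ bit 13 → (0x18432d6c>>13)&0x1ffff = 0xc219
rsvd:2 @ bit 30 → (0x18432d6c>>30)&0x3 = 0x0
flags signed 3b, MSB=1: 6 - 8 = -2

-2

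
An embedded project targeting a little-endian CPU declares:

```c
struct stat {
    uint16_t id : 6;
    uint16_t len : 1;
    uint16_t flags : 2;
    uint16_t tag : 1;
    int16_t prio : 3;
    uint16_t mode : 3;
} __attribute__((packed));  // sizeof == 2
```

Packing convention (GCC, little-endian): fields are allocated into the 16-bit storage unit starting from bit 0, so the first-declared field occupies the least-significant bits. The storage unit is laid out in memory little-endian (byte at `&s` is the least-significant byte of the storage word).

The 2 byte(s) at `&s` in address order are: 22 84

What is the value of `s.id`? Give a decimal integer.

[0]=0x22 [1]=0x84 (little-endian) → word 0x8422
id [0+:6] = (word>>0) & 0x3f = 34  ←
len [6+:1] = (word>>6) & 0x1 = 0
flags [7+:2] = (word>>7) & 0x3 = 0
tag [9+:1] = (word>>9) & 0x1 = 0
prio [10+:3] = (word>>10) & 0x7 = 1
mode [13+:3] = (word>>13) & 0x7 = 4

34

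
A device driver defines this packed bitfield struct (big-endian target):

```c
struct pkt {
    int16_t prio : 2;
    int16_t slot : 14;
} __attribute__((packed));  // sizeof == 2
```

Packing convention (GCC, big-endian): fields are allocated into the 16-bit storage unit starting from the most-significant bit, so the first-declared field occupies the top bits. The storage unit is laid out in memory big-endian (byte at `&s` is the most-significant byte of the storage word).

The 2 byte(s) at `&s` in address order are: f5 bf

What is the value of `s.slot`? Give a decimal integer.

[0]=0xf5 [1]=0xbf (big-endian) → word 0xf5bf
prio:2 @ bit 14 → (0xf5bf>>14)&0x3 = 0x3
slot:14 @ bit 0 → (0xf5bf>>0)&0x3fff = 0x35bf  ←
slot signed 14b, MSB=1: 13759 - 16384 = -2625

-2625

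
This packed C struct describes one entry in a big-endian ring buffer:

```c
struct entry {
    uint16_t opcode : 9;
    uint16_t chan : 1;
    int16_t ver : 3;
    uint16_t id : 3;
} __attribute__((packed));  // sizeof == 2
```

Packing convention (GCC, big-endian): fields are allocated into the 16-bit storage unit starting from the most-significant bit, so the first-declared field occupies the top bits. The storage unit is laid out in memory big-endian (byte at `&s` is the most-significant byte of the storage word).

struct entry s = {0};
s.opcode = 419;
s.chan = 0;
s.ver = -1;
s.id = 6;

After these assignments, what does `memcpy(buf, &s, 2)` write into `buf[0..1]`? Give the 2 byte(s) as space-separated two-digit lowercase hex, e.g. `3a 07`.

d1 be

opcode (9b) val=419 bits=0x1a3 at bit 7: 0xd180
chan (1b) val=0 bits=0x0 at bit 6: 0xd180
ver (3b) val=-1 bits=0x7 at bit 3: 0xd1b8
id (3b) val=6 bits=0x6 at bit 0: 0xd1be
word = 0xd1be → big-endian bytes:
  [0]=0xd1  [1]=0xbe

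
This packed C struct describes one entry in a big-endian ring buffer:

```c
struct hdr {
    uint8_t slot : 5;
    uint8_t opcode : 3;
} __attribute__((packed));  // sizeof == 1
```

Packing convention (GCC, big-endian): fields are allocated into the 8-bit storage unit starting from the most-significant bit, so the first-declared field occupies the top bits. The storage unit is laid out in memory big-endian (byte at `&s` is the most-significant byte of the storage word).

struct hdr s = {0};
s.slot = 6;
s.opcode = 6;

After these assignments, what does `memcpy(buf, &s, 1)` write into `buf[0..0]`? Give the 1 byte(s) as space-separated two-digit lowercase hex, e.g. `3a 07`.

36

[3+:5] slot=6 & 0x1f = 0x6; word=0x30
[0+:3] opcode=6 & 0x7 = 0x6; word=0x36
word = 0x36 → big-endian bytes:
  [0]=0x36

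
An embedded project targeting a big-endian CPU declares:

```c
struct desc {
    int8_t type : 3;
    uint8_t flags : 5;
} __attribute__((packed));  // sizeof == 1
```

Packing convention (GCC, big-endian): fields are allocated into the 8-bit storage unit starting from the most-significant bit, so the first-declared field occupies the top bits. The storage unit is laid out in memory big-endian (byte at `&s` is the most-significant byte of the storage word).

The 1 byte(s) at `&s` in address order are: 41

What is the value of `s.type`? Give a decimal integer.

2

[0]=0x41 (big-endian) → word 0x41
type [5+:3] = (word>>5) & 0x7 = 2  ←
flags [0+:5] = (word>>0) & 0x1f = 1
type signed 3b, MSB=0: value = 2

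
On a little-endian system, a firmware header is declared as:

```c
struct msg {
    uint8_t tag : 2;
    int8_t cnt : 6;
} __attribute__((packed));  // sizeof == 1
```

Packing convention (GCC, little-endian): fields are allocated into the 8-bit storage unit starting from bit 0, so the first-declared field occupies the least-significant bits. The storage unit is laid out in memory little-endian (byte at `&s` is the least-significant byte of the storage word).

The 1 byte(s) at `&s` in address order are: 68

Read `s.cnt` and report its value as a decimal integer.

26

[0]=0x68 (little-endian) → word 0x68
tag [0+:2] = (word>>0) & 0x3 = 0
cnt [2+:6] = (word>>2) & 0x3f = 26  ←
cnt signed 6b, MSB=0: value = 26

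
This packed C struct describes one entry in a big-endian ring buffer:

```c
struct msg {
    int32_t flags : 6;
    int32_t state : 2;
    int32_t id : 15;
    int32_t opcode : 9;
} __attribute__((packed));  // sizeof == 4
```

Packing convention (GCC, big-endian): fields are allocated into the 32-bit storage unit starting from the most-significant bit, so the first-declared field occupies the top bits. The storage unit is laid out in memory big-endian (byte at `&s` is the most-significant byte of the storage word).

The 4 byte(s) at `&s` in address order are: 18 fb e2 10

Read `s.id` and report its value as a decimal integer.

[0]=0x18 [1]=0xfb [2]=0xe2 [3]=0x10 (big-endian) → word 0x18fbe210
flags [26+:6] = (word>>26) & 0x3f = 6
state [24+:2] = (word>>24) & 0x3 = 0
id [9+:15] = (word>>9) & 0x7fff = 32241  ←
opcode [0+:9] = (word>>0) & 0x1ff = 16
id signed 15b, MSB=1: 32241 - 32768 = -527

-527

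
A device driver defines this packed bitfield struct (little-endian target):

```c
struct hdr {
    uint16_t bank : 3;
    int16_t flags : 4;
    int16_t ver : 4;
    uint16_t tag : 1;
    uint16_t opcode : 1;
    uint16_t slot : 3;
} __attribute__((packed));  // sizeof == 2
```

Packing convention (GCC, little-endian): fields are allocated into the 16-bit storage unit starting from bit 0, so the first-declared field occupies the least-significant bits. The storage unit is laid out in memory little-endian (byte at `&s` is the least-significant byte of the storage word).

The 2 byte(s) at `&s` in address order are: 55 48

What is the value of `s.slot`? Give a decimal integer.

[0]=0x55 [1]=0x48 (little-endian) → word 0x4855
bank [0+:3] = (word>>0) & 0x7 = 5
flags [3+:4] = (word>>3) & 0xf = 10
ver [7+:4] = (word>>7) & 0xf = 0
tag [11+:1] = (word>>11) & 0x1 = 1
opcode [12+:1] = (word>>12) & 0x1 = 0
slot [13+:3] = (word>>13) & 0x7 = 2  ←

2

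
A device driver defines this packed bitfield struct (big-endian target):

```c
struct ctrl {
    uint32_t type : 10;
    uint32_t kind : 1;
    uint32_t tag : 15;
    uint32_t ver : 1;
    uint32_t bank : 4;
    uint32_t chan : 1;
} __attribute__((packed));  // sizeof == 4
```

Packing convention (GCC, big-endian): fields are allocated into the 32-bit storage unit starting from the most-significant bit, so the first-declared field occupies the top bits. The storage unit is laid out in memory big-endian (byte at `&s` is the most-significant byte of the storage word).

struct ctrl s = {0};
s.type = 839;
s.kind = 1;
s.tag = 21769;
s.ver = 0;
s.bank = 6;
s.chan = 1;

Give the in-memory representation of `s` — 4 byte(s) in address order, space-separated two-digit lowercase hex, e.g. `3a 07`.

type (10b) val=839 bits=0x347 at bit 22: 0xd1c00000
kind (1b) val=1 bits=0x1 at bit 21: 0xd1e00000
tag (15b) val=21769 bits=0x5509 at bit 6: 0xd1f54240
ver (1b) val=0 bits=0x0 at bit 5: 0xd1f54240
bank (4b) val=6 bits=0x6 at bit 1: 0xd1f5424c
chan (1b) val=1 bits=0x1 at bit 0: 0xd1f5424d
word = 0xd1f5424d → big-endian bytes:
  [0]=0xd1  [1]=0xf5  [2]=0x42  [3]=0x4d

d1 f5 42 4d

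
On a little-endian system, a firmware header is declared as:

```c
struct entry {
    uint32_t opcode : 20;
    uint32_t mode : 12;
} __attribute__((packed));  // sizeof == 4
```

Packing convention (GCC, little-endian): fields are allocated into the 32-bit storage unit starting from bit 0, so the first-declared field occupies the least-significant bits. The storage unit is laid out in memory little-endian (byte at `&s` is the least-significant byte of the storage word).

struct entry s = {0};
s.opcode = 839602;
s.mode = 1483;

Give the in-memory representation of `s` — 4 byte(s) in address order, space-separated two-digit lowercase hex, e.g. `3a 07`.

opcode (20b) val=839602 bits=0xccfb2 at bit 0: 0x000ccfb2
mode (12b) val=1483 bits=0x5cb at bit 20: 0x5cbccfb2
word = 0x5cbccfb2 → little-endian bytes:
  [0]=0xb2  [1]=0xcf  [2]=0xbc  [3]=0x5c

b2 cf bc 5c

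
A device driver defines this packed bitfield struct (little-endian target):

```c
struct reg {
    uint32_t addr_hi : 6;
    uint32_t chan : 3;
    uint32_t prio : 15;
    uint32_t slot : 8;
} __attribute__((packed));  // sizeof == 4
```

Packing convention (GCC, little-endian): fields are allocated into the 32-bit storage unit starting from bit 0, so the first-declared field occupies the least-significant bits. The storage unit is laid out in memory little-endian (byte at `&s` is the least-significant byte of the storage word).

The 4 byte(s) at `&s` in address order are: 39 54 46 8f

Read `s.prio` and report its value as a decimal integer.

9002

[0]=0x39 [1]=0x54 [2]=0x46 [3]=0x8f (little-endian) → word 0x8f465439
addr_hi [0+:6] = (word>>0) & 0x3f = 57
chan [6+:3] = (word>>6) & 0x7 = 0
prio [9+:15] = (word>>9) & 0x7fff = 9002  ←
slot [24+:8] = (word>>24) & 0xff = 143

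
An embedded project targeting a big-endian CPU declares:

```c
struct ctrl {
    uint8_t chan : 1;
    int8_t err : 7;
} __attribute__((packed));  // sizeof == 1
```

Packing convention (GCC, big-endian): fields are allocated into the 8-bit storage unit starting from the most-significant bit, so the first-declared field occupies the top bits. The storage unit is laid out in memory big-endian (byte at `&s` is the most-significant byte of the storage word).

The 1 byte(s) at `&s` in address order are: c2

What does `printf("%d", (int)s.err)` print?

-62

[0]=0xc2 (big-endian) → word 0xc2
chan [7+:1] = (word>>7) & 0x1 = 1
err [0+:7] = (word>>0) & 0x7f = 66  ←
err signed 7b, MSB=1: 66 - 128 = -62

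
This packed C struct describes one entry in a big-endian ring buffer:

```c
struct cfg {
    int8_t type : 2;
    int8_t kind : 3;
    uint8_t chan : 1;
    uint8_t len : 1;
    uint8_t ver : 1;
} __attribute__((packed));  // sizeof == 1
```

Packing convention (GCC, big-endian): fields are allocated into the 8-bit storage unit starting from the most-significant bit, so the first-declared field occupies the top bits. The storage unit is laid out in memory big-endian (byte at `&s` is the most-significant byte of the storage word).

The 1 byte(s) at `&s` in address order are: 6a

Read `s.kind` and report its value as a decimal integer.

[0]=0x6a (big-endian) → word 0x6a
type:2 @ bit 6 → (0x6a>>6)&0x3 = 0x1
kind:3 @ bit 3 → (0x6a>>3)&0x7 = 0x5  ←
chan:1 @ bit 2 → (0x6a>>2)&0x1 = 0x0
len:1 @ bit 1 → (0x6a>>1)&0x1 = 0x1
ver:1 @ bit 0 → (0x6a>>0)&0x1 = 0x0
kind signed 3b, MSB=1: 5 - 8 = -3

-3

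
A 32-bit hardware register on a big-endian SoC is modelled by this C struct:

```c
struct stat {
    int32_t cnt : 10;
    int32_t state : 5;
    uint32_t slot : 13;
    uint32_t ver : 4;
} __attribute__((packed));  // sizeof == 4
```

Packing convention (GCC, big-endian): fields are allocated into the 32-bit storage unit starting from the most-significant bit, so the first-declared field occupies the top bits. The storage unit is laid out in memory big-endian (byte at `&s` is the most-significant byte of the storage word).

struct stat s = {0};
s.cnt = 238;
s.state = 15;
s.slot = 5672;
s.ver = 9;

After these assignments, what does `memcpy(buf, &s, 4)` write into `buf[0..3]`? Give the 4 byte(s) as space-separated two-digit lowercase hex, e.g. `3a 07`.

3b 9f 62 89

cnt:10 = 238 → 0xee << 22 → word 0x3b800000
state:5 = 15 → 0xf << 17 → word 0x3b9e0000
slot:13 = 5672 → 0x1628 << 4 → word 0x3b9f6280
ver:4 = 9 → 0x9 << 0 → word 0x3b9f6289
word = 0x3b9f6289 → big-endian bytes:
  [0]=0x3b  [1]=0x9f  [2]=0x62  [3]=0x89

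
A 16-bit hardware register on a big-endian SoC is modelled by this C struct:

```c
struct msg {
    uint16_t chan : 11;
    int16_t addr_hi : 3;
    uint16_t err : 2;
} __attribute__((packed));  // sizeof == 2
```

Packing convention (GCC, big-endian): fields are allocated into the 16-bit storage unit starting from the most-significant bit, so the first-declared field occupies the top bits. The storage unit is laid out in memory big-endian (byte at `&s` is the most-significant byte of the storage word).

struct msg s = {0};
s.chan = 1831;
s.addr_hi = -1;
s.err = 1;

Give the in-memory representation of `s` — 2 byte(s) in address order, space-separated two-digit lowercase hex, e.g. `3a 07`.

e4 fd

[5+:11] chan=1831 & 0x7ff = 0x727; word=0xe4e0
[2+:3] addr_hi=-1 & 0x7 = 0x7; word=0xe4fc
[0+:2] err=1 & 0x3 = 0x1; word=0xe4fd
word = 0xe4fd → big-endian bytes:
  [0]=0xe4  [1]=0xfd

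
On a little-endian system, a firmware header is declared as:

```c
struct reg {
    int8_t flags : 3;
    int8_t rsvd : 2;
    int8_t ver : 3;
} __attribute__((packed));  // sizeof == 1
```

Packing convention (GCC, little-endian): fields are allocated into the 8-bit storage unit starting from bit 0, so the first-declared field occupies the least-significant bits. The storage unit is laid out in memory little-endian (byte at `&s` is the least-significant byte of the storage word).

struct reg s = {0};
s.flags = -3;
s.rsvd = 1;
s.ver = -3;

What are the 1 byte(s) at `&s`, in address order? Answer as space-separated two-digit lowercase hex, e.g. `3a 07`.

[0+:3] flags=-3 & 0x7 = 0x5; word=0x05
[3+:2] rsvd=1 & 0x3 = 0x1; word=0x0d
[5+:3] ver=-3 & 0x7 = 0x5; word=0xad
word = 0xad → little-endian bytes:
  [0]=0xad

ad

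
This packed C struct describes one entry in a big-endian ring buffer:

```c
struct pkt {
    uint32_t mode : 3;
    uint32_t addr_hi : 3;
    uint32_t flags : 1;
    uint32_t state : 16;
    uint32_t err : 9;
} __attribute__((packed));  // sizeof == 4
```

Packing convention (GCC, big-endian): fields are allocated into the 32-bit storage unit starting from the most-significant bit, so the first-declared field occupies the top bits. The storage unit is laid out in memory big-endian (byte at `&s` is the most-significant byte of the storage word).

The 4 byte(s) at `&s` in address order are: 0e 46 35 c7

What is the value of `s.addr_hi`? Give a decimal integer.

3

[0]=0x0e [1]=0x46 [2]=0x35 [3]=0xc7 (big-endian) → word 0x0e4635c7
mode [29+:3] = (word>>29) & 0x7 = 0
addr_hi [26+:3] = (word>>26) & 0x7 = 3  ←
flags [25+:1] = (word>>25) & 0x1 = 1
state [9+:16] = (word>>9) & 0xffff = 8986
err [0+:9] = (word>>0) & 0x1ff = 455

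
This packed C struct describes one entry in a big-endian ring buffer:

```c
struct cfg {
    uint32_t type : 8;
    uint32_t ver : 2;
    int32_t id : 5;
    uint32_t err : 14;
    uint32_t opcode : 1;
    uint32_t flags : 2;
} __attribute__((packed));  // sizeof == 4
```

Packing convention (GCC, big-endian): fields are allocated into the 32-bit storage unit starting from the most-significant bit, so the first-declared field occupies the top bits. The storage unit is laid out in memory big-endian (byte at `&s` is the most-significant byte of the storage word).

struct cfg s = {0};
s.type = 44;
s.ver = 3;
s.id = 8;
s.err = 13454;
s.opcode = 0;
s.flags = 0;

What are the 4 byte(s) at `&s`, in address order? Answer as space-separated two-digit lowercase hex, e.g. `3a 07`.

type (8b) val=44 bits=0x2c at bit 24: 0x2c000000
ver (2b) val=3 bits=0x3 at bit 22: 0x2cc00000
id (5b) val=8 bits=0x8 at bit 17: 0x2cd00000
err (14b) val=13454 bits=0x348e at bit 3: 0x2cd1a470
opcode (1b) val=0 bits=0x0 at bit 2: 0x2cd1a470
flags (2b) val=0 bits=0x0 at bit 0: 0x2cd1a470
word = 0x2cd1a470 → big-endian bytes:
  [0]=0x2c  [1]=0xd1  [2]=0xa4  [3]=0x70

2c d1 a4 70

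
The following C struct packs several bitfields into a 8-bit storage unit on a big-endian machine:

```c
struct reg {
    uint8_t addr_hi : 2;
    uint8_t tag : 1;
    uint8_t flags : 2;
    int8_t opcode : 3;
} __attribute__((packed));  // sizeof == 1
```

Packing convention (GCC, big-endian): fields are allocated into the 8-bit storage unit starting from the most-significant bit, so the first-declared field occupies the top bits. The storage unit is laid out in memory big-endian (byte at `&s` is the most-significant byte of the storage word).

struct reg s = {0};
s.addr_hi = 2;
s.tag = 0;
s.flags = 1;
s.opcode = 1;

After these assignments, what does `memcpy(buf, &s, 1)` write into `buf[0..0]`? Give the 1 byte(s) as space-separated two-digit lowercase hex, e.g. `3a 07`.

89

addr_hi:2 = 2 → 0x2 << 6 → word 0x80
tag:1 = 0 → 0x0 << 5 → word 0x80
flags:2 = 1 → 0x1 << 3 → word 0x88
opcode:3 = 1 → 0x1 << 0 → word 0x89
word = 0x89 → big-endian bytes:
  [0]=0x89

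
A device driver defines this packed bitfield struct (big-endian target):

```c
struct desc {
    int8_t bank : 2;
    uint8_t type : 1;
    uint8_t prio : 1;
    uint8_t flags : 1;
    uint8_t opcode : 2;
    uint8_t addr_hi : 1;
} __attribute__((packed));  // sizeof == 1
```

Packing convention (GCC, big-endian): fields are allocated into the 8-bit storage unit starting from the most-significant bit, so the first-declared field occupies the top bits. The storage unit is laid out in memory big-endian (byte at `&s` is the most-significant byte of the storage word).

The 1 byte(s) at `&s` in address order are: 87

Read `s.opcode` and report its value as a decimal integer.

[0]=0x87 (big-endian) → word 0x87
bank [6+:2] = (word>>6) & 0x3 = 2
type [5+:1] = (word>>5) & 0x1 = 0
prio [4+:1] = (word>>4) & 0x1 = 0
flags [3+:1] = (word>>3) & 0x1 = 0
opcode [1+:2] = (word>>1) & 0x3 = 3  ←
addr_hi [0+:1] = (word>>0) & 0x1 = 1

3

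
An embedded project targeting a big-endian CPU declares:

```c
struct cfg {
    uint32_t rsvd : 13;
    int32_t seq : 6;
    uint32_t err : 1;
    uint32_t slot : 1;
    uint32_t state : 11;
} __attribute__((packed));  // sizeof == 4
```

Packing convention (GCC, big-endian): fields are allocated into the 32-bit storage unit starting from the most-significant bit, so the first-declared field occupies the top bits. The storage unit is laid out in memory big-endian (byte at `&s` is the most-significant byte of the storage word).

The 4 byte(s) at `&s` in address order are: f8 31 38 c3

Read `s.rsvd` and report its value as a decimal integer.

7942

[0]=0xf8 [1]=0x31 [2]=0x38 [3]=0xc3 (big-endian) → word 0xf83138c3
rsvd [19+:13] = (word>>19) & 0x1fff = 7942  ←
seq [13+:6] = (word>>13) & 0x3f = 9
err [12+:1] = (word>>12) & 0x1 = 1
slot [11+:1] = (word>>11) & 0x1 = 1
state [0+:11] = (word>>0) & 0x7ff = 195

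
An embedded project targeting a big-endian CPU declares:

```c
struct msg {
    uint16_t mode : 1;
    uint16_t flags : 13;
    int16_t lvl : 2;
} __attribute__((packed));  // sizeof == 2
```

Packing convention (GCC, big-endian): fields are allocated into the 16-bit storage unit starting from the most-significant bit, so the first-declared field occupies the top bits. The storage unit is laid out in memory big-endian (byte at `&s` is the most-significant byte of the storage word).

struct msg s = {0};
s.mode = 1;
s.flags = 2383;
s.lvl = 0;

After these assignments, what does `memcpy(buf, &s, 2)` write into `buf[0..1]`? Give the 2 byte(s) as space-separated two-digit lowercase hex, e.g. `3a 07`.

a5 3c

mode (1b) val=1 bits=0x1 at bit 15: 0x8000
flags (13b) val=2383 bits=0x94f at bit 2: 0xa53c
lvl (2b) val=0 bits=0x0 at bit 0: 0xa53c
word = 0xa53c → big-endian bytes:
  [0]=0xa5  [1]=0x3c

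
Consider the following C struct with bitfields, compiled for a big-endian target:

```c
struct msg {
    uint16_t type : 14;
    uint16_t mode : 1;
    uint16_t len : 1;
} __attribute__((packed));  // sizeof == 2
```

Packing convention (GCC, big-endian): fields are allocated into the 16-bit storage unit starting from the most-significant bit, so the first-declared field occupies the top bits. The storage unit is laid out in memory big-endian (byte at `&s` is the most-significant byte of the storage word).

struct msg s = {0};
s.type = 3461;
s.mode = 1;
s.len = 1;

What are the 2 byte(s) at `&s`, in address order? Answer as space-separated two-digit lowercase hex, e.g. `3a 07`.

type:14 = 3461 → 0xd85 << 2 → word 0x3614
mode:1 = 1 → 0x1 << 1 → word 0x3616
len:1 = 1 → 0x1 << 0 → word 0x3617
word = 0x3617 → big-endian bytes:
  [0]=0x36  [1]=0x17

36 17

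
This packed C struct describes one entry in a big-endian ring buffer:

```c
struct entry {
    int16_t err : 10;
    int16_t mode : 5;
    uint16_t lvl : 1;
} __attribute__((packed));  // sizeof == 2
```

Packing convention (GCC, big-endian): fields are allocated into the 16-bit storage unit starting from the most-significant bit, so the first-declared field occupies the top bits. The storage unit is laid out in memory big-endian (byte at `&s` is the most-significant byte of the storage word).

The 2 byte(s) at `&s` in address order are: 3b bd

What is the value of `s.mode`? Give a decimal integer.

[0]=0x3b [1]=0xbd (big-endian) → word 0x3bbd
err [6+:10] = (word>>6) & 0x3ff = 238
mode [1+:5] = (word>>1) & 0x1f = 30  ←
lvl [0+:1] = (word>>0) & 0x1 = 1
mode signed 5b, MSB=1: 30 - 32 = -2

-2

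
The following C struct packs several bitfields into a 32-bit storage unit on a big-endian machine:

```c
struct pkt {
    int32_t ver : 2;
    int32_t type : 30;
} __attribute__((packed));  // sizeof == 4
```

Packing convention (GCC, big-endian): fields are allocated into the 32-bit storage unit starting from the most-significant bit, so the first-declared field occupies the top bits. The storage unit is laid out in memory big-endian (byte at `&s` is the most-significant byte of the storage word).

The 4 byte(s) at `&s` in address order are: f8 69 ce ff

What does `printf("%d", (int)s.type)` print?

[0]=0xf8 [1]=0x69 [2]=0xce [3]=0xff (big-endian) → word 0xf869ceff
ver [30+:2] = (word>>30) & 0x3 = 3
type [0+:30] = (word>>0) & 0x3fffffff = 946458367  ←
type signed 30b, MSB=1: 946458367 - 1073741824 = -127283457

-127283457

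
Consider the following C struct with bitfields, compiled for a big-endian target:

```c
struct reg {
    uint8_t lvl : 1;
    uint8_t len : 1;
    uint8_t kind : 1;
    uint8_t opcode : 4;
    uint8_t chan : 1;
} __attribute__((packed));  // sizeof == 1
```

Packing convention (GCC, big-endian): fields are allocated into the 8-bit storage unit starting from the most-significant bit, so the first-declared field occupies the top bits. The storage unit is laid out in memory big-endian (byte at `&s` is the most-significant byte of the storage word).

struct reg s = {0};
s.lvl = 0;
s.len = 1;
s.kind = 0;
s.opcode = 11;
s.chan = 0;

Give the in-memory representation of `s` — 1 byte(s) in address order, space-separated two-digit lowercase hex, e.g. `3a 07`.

[7+:1] lvl=0 & 0x1 = 0x0; word=0x00
[6+:1] len=1 & 0x1 = 0x1; word=0x40
[5+:1] kind=0 & 0x1 = 0x0; word=0x40
[1+:4] opcode=11 & 0xf = 0xb; word=0x56
[0+:1] chan=0 & 0x1 = 0x0; word=0x56
word = 0x56 → big-endian bytes:
  [0]=0x56

56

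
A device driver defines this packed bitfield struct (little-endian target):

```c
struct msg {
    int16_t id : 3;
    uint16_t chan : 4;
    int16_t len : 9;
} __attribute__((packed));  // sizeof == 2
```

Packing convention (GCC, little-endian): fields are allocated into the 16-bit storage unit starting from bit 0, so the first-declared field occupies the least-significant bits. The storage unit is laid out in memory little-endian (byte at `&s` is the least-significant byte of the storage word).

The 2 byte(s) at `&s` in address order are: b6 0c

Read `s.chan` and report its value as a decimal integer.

6

[0]=0xb6 [1]=0x0c (little-endian) → word 0x0cb6
id [0+:3] = (word>>0) & 0x7 = 6
chan [3+:4] = (word>>3) & 0xf = 6  ←
len [7+:9] = (word>>7) & 0x1ff = 25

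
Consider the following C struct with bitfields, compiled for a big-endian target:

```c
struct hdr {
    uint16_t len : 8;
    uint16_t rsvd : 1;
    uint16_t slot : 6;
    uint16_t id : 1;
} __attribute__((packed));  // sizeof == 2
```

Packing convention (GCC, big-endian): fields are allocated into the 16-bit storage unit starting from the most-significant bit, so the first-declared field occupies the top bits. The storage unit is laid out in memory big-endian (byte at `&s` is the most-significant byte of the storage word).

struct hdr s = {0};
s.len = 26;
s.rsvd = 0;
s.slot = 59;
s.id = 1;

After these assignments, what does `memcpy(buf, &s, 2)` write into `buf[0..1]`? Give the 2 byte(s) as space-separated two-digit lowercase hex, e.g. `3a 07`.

1a 77

[8+:8] len=26 & 0xff = 0x1a; word=0x1a00
[7+:1] rsvd=0 & 0x1 = 0x0; word=0x1a00
[1+:6] slot=59 & 0x3f = 0x3b; word=0x1a76
[0+:1] id=1 & 0x1 = 0x1; word=0x1a77
word = 0x1a77 → big-endian bytes:
  [0]=0x1a  [1]=0x77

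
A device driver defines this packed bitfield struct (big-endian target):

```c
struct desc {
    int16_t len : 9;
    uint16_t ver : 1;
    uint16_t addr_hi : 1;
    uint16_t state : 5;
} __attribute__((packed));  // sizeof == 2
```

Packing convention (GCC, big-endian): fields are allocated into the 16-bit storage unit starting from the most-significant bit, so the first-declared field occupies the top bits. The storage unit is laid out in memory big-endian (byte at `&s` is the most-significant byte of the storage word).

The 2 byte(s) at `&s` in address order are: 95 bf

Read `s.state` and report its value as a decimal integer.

31

[0]=0x95 [1]=0xbf (big-endian) → word 0x95bf
len:9 @ bit 7 → (0x95bf>>7)&0x1ff = 0x12b
ver:1 @ bit 6 → (0x95bf>>6)&0x1 = 0x0
addr_hi:1 @ bit 5 → (0x95bf>>5)&0x1 = 0x1
state:5 @ bit 0 → (0x95bf>>0)&0x1f = 0x1f  ←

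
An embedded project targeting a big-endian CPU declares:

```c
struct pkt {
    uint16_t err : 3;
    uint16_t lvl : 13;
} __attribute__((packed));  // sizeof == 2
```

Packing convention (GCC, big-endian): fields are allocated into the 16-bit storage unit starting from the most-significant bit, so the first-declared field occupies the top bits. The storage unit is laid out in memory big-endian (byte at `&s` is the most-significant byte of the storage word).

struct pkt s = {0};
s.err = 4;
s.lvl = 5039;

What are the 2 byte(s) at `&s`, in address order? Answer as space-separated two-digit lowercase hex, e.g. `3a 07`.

93 af

[13+:3] err=4 & 0x7 = 0x4; word=0x8000
[0+:13] lvl=5039 & 0x1fff = 0x13af; word=0x93af
word = 0x93af → big-endian bytes:
  [0]=0x93  [1]=0xaf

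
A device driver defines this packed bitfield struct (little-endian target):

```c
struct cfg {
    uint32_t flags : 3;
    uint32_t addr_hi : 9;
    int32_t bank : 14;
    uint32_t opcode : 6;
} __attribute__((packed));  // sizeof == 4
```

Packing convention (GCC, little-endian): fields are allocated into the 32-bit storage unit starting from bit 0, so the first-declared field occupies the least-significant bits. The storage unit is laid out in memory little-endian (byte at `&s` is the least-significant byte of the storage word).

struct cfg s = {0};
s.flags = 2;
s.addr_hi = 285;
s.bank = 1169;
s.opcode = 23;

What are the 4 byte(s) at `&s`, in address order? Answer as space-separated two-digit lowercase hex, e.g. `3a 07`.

ea 18 49 5c

[0+:3] flags=2 & 0x7 = 0x2; word=0x00000002
[3+:9] addr_hi=285 & 0x1ff = 0x11d; word=0x000008ea
[12+:14] bank=1169 & 0x3fff = 0x491; word=0x004918ea
[26+:6] opcode=23 & 0x3f = 0x17; word=0x5c4918ea
word = 0x5c4918ea → little-endian bytes:
  [0]=0xea  [1]=0x18  [2]=0x49  [3]=0x5c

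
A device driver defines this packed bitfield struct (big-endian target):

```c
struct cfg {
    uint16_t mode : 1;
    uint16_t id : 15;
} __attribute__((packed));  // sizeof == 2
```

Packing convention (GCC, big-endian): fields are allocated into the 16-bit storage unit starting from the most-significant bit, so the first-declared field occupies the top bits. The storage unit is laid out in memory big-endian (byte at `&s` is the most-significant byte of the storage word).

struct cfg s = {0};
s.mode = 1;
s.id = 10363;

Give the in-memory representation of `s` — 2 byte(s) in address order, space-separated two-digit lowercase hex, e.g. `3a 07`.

a8 7b

[15+:1] mode=1 & 0x1 = 0x1; word=0x8000
[0+:15] id=10363 & 0x7fff = 0x287b; word=0xa87b
word = 0xa87b → big-endian bytes:
  [0]=0xa8  [1]=0x7b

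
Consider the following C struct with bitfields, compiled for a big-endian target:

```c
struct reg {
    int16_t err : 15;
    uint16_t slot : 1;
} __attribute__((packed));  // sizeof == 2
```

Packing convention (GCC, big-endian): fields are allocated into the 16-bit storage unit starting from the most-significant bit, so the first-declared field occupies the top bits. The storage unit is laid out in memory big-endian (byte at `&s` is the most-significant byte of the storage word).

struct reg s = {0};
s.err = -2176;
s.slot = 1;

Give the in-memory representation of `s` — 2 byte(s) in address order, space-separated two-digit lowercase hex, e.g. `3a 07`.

err (15b) val=-2176 bits=0x7780 at bit 1: 0xef00
slot (1b) val=1 bits=0x1 at bit 0: 0xef01
word = 0xef01 → big-endian bytes:
  [0]=0xef  [1]=0x01

ef 01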